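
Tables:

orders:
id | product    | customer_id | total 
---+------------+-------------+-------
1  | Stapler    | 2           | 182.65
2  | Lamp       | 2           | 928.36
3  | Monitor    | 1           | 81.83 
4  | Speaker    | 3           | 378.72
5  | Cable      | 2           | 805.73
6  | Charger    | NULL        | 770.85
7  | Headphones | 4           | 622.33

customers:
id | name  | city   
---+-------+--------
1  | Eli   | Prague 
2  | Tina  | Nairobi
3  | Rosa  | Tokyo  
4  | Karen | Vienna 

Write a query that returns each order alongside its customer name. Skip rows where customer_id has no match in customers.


INNER JOIN keeps only orders rows whose customer_id matches an id in customers. Walk through each order:
  - order 1 (Stapler): customer_id=2 -> matches Tina
  - order 2 (Lamp): customer_id=2 -> matches Tina
  - order 3 (Monitor): customer_id=1 -> matches Eli
  - order 4 (Speaker): customer_id=3 -> matches Rosa
  - order 5 (Cable): customer_id=2 -> matches Tina
  - order 6 (Charger): customer_id=NULL, no match -> dropped
  - order 7 (Headphones): customer_id=4 -> matches Karen
So 1 of 7 rows is dropped.

SQL:
SELECT a.product, b.name AS customer
FROM orders a
INNER JOIN customers b ON a.customer_id = b.id

Result:
product    | customer
-----------+---------
Stapler    | Tina    
Lamp       | Tina    
Monitor    | Eli     
Speaker    | Rosa    
Cable      | Tina    
Headphones | Karen   


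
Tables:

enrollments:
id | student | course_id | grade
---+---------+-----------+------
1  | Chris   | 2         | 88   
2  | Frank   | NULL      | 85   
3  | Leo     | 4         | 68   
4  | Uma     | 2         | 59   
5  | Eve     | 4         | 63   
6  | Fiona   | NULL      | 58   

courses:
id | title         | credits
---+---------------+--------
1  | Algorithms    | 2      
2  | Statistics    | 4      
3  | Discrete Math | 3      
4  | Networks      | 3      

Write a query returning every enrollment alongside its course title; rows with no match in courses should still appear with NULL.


LEFT JOIN keeps every row from enrollments (the left table); where course_id has no match in courses, the course columns become NULL. Walk through each enrollment:
  - enrollment 1 (Chris): course_id=2 -> matches Statistics
  - enrollment 2 (Frank): course_id=NULL, no match -> kept with NULL
  - enrollment 3 (Leo): course_id=4 -> matches Networks
  - enrollment 4 (Uma): course_id=2 -> matches Statistics
  - enrollment 5 (Eve): course_id=4 -> matches Networks
  - enrollment 6 (Fiona): course_id=NULL, no match -> kept with NULL
All 6 rows appear; 2 have NULL course.

SQL:
SELECT a.student, b.title AS course
FROM enrollments a
LEFT JOIN courses b ON a.course_id = b.id

Result:
student | course    
--------+-----------
Chris   | Statistics
Frank   | NULL      
Leo     | Networks  
Uma     | Statistics
Eve     | Networks  
Fiona   | NULL      


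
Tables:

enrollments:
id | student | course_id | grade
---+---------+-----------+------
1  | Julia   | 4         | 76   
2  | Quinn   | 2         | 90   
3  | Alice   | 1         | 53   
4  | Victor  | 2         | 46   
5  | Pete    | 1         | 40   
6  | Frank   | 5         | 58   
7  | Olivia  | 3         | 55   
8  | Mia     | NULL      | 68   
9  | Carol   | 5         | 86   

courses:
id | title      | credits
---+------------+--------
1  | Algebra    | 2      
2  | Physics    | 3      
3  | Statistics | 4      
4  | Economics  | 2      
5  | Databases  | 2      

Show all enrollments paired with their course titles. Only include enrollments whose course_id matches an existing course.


INNER JOIN keeps only enrollments rows whose course_id matches an id in courses. Walk through each enrollment:
  - enrollment 1 (Julia): course_id=4 -> matches Economics
  - enrollment 2 (Quinn): course_id=2 -> matches Physics
  - enrollment 3 (Alice): course_id=1 -> matches Algebra
  - enrollment 4 (Victor): course_id=2 -> matches Physics
  - enrollment 5 (Pete): course_id=1 -> matches Algebra
  - enrollment 6 (Frank): course_id=5 -> matches Databases
  - enrollment 7 (Olivia): course_id=3 -> matches Statistics
  - enrollment 8 (Mia): course_id=NULL, no match -> dropped
  - enrollment 9 (Carol): course_id=5 -> matches Databases
So 1 of 9 rows is dropped.

SQL:
SELECT a.student, b.title AS course
FROM enrollments a
INNER JOIN courses b ON a.course_id = b.id

Result:
student | course    
--------+-----------
Julia   | Economics 
Quinn   | Physics   
Alice   | Algebra   
Victor  | Physics   
Pete    | Algebra   
Frank   | Databases 
Olivia  | Statistics
Carol   | Databases 


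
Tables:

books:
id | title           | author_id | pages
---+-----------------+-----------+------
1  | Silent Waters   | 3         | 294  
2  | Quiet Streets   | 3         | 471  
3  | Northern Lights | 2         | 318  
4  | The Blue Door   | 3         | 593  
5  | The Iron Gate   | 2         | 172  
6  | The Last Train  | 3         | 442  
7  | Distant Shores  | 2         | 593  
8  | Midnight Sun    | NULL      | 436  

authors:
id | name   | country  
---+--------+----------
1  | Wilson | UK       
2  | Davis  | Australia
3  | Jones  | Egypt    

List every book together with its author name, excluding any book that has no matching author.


INNER JOIN keeps only books rows whose author_id matches an id in authors. Walk through each book:
  - book 1 (Silent Waters): author_id=3 -> matches Jones
  - book 2 (Quiet Streets): author_id=3 -> matches Jones
  - book 3 (Northern Lights): author_id=2 -> matches Davis
  - book 4 (The Blue Door): author_id=3 -> matches Jones
  - book 5 (The Iron Gate): author_id=2 -> matches Davis
  - book 6 (The Last Train): author_id=3 -> matches Jones
  - book 7 (Distant Shores): author_id=2 -> matches Davis
  - book 8 (Midnight Sun): author_id=NULL, no match -> dropped
So 1 of 8 rows is dropped.

SQL:
SELECT a.title, b.name AS author
FROM books a
INNER JOIN authors b ON a.author_id = b.id

Result:
title           | author
----------------+-------
Silent Waters   | Jones 
Quiet Streets   | Jones 
Northern Lights | Davis 
The Blue Door   | Jones 
The Iron Gate   | Davis 
The Last Train  | Jones 
Distant Shores  | Davis 


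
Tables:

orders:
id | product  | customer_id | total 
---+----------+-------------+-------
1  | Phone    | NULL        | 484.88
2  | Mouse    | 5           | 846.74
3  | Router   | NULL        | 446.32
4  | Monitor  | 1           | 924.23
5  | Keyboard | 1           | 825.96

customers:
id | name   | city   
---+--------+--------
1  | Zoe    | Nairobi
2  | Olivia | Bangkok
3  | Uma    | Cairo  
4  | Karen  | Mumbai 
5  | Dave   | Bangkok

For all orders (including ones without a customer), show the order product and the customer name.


LEFT JOIN keeps every row from orders (the left table); where customer_id has no match in customers, the customer columns become NULL. Walk through each order:
  - order 1 (Phone): customer_id=NULL, no match -> kept with NULL
  - order 2 (Mouse): customer_id=5 -> matches Dave
  - order 3 (Router): customer_id=NULL, no match -> kept with NULL
  - order 4 (Monitor): customer_id=1 -> matches Zoe
  - order 5 (Keyboard): customer_id=1 -> matches Zoe
All 5 rows appear; 2 have NULL customer.

SQL:
SELECT a.product, b.name AS customer
FROM orders a
LEFT JOIN customers b ON a.customer_id = b.id

Result:
product  | customer
---------+---------
Phone    | NULL    
Mouse    | Dave    
Router   | NULL    
Monitor  | Zoe     
Keyboard | Zoe     


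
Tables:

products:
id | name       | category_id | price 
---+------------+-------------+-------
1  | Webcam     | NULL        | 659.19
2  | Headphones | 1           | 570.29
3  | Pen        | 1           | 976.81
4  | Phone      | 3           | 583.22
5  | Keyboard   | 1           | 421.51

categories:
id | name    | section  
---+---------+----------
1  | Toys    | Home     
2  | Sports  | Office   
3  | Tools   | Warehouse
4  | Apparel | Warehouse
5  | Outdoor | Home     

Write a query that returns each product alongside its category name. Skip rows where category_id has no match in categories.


INNER JOIN keeps only products rows whose category_id matches an id in categories. Walk through each product:
  - product 1 (Webcam): category_id=NULL, no match -> dropped
  - product 2 (Headphones): category_id=1 -> matches Toys
  - product 3 (Pen): category_id=1 -> matches Toys
  - product 4 (Phone): category_id=3 -> matches Tools
  - product 5 (Keyboard): category_id=1 -> matches Toys
So 1 of 5 rows is dropped.

SQL:
SELECT a.name, b.name AS category
FROM products a
INNER JOIN categories b ON a.category_id = b.id

Result:
name       | category
-----------+---------
Headphones | Toys    
Pen        | Toys    
Phone      | Tools   
Keyboard   | Toys    


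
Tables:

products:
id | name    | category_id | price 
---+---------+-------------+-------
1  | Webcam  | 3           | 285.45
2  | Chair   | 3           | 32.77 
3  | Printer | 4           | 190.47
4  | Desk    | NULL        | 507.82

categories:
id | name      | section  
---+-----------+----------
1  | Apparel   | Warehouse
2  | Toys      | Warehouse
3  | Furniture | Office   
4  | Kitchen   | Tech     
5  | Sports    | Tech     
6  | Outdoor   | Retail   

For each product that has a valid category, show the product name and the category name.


INNER JOIN keeps only products rows whose category_id matches an id in categories. Walk through each product:
  - product 1 (Webcam): category_id=3 -> matches Furniture
  - product 2 (Chair): category_id=3 -> matches Furniture
  - product 3 (Printer): category_id=4 -> matches Kitchen
  - product 4 (Desk): category_id=NULL, no match -> dropped
So 1 of 4 rows is dropped.

SQL:
SELECT a.name, b.name AS category
FROM products a
INNER JOIN categories b ON a.category_id = b.id

Result:
name    | category 
--------+----------
Webcam  | Furniture
Chair   | Furniture
Printer | Kitchen  


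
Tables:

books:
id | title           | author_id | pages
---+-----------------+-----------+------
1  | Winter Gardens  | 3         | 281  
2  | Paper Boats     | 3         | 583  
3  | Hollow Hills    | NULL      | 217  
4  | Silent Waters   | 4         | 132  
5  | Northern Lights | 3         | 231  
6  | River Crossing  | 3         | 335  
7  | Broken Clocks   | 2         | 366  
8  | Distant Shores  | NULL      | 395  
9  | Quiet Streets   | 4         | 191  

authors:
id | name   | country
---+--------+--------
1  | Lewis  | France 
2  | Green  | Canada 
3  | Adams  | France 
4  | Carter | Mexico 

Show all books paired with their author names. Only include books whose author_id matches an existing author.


INNER JOIN keeps only books rows whose author_id matches an id in authors. Walk through each book:
  - book 1 (Winter Gardens): author_id=3 -> matches Adams
  - book 2 (Paper Boats): author_id=3 -> matches Adams
  - book 3 (Hollow Hills): author_id=NULL, no match -> dropped
  - book 4 (Silent Waters): author_id=4 -> matches Carter
  - book 5 (Northern Lights): author_id=3 -> matches Adams
  - book 6 (River Crossing): author_id=3 -> matches Adams
  - book 7 (Broken Clocks): author_id=2 -> matches Green
  - book 8 (Distant Shores): author_id=NULL, no match -> dropped
  - book 9 (Quiet Streets): author_id=4 -> matches Carter
So 2 of 9 rows are dropped.

SQL:
SELECT a.title, b.name AS author
FROM books a
INNER JOIN authors b ON a.author_id = b.id

Result:
title           | author
----------------+-------
Winter Gardens  | Adams 
Paper Boats     | Adams 
Silent Waters   | Carter
Northern Lights | Adams 
River Crossing  | Adams 
Broken Clocks   | Green 
Quiet Streets   | Carter


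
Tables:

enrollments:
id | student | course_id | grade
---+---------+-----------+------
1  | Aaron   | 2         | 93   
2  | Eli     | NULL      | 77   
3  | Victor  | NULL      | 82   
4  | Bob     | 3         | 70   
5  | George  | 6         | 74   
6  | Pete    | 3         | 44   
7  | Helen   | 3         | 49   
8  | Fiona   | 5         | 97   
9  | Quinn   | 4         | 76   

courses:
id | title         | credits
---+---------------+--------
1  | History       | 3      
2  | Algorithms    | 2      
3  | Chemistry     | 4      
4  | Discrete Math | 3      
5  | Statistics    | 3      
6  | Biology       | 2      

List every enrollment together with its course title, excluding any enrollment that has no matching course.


INNER JOIN keeps only enrollments rows whose course_id matches an id in courses. Walk through each enrollment:
  - enrollment 1 (Aaron): course_id=2 -> matches Algorithms
  - enrollment 2 (Eli): course_id=NULL, no match -> dropped
  - enrollment 3 (Victor): course_id=NULL, no match -> dropped
  - enrollment 4 (Bob): course_id=3 -> matches Chemistry
  - enrollment 5 (George): course_id=6 -> matches Biology
  - enrollment 6 (Pete): course_id=3 -> matches Chemistry
  - enrollment 7 (Helen): course_id=3 -> matches Chemistry
  - enrollment 8 (Fiona): course_id=5 -> matches Statistics
  - enrollment 9 (Quinn): course_id=4 -> matches Discrete Math
So 2 of 9 rows are dropped.

SQL:
SELECT a.student, b.title AS course
FROM enrollments a
INNER JOIN courses b ON a.course_id = b.id

Result:
student | course       
--------+--------------
Aaron   | Algorithms   
Bob     | Chemistry    
George  | Biology      
Pete    | Chemistry    
Helen   | Chemistry    
Fiona   | Statistics   
Quinn   | Discrete Math


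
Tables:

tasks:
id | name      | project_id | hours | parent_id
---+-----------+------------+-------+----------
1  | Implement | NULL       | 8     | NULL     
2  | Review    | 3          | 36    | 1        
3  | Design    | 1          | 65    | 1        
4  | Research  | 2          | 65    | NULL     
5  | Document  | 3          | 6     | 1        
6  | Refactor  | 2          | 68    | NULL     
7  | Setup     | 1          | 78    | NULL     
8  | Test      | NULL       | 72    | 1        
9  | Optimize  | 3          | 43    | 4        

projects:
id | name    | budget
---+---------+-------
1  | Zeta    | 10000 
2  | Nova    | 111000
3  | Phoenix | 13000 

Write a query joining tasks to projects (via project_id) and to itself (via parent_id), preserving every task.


Two LEFT JOINs from the same base table tasks: one to projects via project_id, one to tasks itself via parent_id. Both are LEFT so every task is preserved.
Match against projects:
  - task 1 (Implement): project_id=NULL, no match -> kept with NULL
  - task 2 (Review): project_id=3 -> matches Phoenix
  - task 3 (Design): project_id=1 -> matches Zeta
  - task 4 (Research): project_id=2 -> matches Nova
  - task 5 (Document): project_id=3 -> matches Phoenix
  - task 6 (Refactor): project_id=2 -> matches Nova
  - task 7 (Setup): project_id=1 -> matches Zeta
  - task 8 (Test): project_id=NULL, no match -> kept with NULL
  - task 9 (Optimize): project_id=3 -> matches Phoenix
Match against tasks (self):
  - task 1 (Implement): parent_id=NULL -> NULL
  - task 2 (Review): parent_id=1 -> Implement
  - task 3 (Design): parent_id=1 -> Implement
  - task 4 (Research): parent_id=NULL -> NULL
  - task 5 (Document): parent_id=1 -> Implement
  - task 6 (Refactor): parent_id=NULL -> NULL
  - task 7 (Setup): parent_id=NULL -> NULL
  - task 8 (Test): parent_id=1 -> Implement
  - task 9 (Optimize): parent_id=4 -> Research

SQL:
SELECT a.name, b.name AS project, c.name AS parent
FROM tasks a
LEFT JOIN projects b ON a.project_id = b.id
LEFT JOIN tasks c ON a.parent_id = c.id

Result:
name      | project | parent   
----------+---------+----------
Implement | NULL    | NULL     
Review    | Phoenix | Implement
Design    | Zeta    | Implement
Research  | Nova    | NULL     
Document  | Phoenix | Implement
Refactor  | Nova    | NULL     
Setup     | Zeta    | NULL     
Test      | NULL    | Implement
Optimize  | Phoenix | Research 


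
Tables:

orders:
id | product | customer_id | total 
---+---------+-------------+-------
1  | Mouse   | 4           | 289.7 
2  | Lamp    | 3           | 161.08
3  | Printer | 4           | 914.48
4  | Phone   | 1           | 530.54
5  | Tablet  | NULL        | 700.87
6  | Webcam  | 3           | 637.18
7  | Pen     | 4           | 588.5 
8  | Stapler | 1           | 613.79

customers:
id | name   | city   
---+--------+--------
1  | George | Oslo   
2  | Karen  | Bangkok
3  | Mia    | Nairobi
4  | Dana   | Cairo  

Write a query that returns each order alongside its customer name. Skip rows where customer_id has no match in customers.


INNER JOIN keeps only orders rows whose customer_id matches an id in customers. Walk through each order:
  - order 1 (Mouse): customer_id=4 -> matches Dana
  - order 2 (Lamp): customer_id=3 -> matches Mia
  - order 3 (Printer): customer_id=4 -> matches Dana
  - order 4 (Phone): customer_id=1 -> matches George
  - order 5 (Tablet): customer_id=NULL, no match -> dropped
  - order 6 (Webcam): customer_id=3 -> matches Mia
  - order 7 (Pen): customer_id=4 -> matches Dana
  - order 8 (Stapler): customer_id=1 -> matches George
So 1 of 8 rows is dropped.

SQL:
SELECT a.product, b.name AS customer
FROM orders a
INNER JOIN customers b ON a.customer_id = b.id

Result:
product | customer
--------+---------
Mouse   | Dana    
Lamp    | Mia     
Printer | Dana    
Phone   | George  
Webcam  | Mia     
Pen     | Dana    
Stapler | George  


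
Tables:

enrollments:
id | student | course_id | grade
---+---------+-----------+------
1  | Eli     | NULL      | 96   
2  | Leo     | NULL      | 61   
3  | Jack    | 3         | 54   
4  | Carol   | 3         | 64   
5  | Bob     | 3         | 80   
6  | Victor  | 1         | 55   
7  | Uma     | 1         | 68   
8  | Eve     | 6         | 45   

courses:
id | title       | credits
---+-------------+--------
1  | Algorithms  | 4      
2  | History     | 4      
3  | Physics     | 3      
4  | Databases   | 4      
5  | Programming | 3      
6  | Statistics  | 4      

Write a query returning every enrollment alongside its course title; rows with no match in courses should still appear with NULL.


LEFT JOIN keeps every row from enrollments (the left table); where course_id has no match in courses, the course columns become NULL. Walk through each enrollment:
  - enrollment 1 (Eli): course_id=NULL, no match -> kept with NULL
  - enrollment 2 (Leo): course_id=NULL, no match -> kept with NULL
  - enrollment 3 (Jack): course_id=3 -> matches Physics
  - enrollment 4 (Carol): course_id=3 -> matches Physics
  - enrollment 5 (Bob): course_id=3 -> matches Physics
  - enrollment 6 (Victor): course_id=1 -> matches Algorithms
  - enrollment 7 (Uma): course_id=1 -> matches Algorithms
  - enrollment 8 (Eve): course_id=6 -> matches Statistics
All 8 rows appear; 2 have NULL course.

SQL:
SELECT a.student, b.title AS course
FROM enrollments a
LEFT JOIN courses b ON a.course_id = b.id

Result:
student | course    
--------+-----------
Eli     | NULL      
Leo     | NULL      
Jack    | Physics   
Carol   | Physics   
Bob     | Physics   
Victor  | Algorithms
Uma     | Algorithms
Eve     | Statistics


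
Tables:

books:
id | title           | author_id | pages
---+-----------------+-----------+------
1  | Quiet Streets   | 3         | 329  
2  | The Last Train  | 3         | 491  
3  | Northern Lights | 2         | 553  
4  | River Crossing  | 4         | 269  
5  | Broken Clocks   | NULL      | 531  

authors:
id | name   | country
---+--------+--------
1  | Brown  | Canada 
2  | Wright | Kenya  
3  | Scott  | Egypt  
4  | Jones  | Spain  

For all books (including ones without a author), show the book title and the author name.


LEFT JOIN keeps every row from books (the left table); where author_id has no match in authors, the author columns become NULL. Walk through each book:
  - book 1 (Quiet Streets): author_id=3 -> matches Scott
  - book 2 (The Last Train): author_id=3 -> matches Scott
  - book 3 (Northern Lights): author_id=2 -> matches Wright
  - book 4 (River Crossing): author_id=4 -> matches Jones
  - book 5 (Broken Clocks): author_id=NULL, no match -> kept with NULL
All 5 rows appear; 1 has NULL author.

SQL:
SELECT a.title, b.name AS author
FROM books a
LEFT JOIN authors b ON a.author_id = b.id

Result:
title           | author
----------------+-------
Quiet Streets   | Scott 
The Last Train  | Scott 
Northern Lights | Wright
River Crossing  | Jones 
Broken Clocks   | NULL  


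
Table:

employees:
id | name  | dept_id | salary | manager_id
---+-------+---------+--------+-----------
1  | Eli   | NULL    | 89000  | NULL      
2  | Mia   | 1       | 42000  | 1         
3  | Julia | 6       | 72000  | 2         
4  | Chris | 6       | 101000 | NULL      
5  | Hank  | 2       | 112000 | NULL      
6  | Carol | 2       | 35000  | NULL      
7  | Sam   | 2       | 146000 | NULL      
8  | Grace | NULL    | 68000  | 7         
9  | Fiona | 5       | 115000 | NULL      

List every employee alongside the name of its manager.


This is a self-join: employees is joined to a second copy of itself, matching each row's manager_id to another row's id. Use LEFT JOIN so rows with manager_id=NULL are kept.
  - employee 1 (Eli): manager_id=NULL -> NULL
  - employee 2 (Mia): manager_id=1 -> Eli
  - employee 3 (Julia): manager_id=2 -> Mia
  - employee 4 (Chris): manager_id=NULL -> NULL
  - employee 5 (Hank): manager_id=NULL -> NULL
  - employee 6 (Carol): manager_id=NULL -> NULL
  - employee 7 (Sam): manager_id=NULL -> NULL
  - employee 8 (Grace): manager_id=7 -> Sam
  - employee 9 (Fiona): manager_id=NULL -> NULL

SQL:
SELECT a.name AS item, b.name AS manager
FROM employees a
LEFT JOIN employees b ON a.manager_id = b.id

Result:
item  | manager
------+--------
Eli   | NULL   
Mia   | Eli    
Julia | Mia    
Chris | NULL   
Hank  | NULL   
Carol | NULL   
Sam   | NULL   
Grace | Sam    
Fiona | NULL   


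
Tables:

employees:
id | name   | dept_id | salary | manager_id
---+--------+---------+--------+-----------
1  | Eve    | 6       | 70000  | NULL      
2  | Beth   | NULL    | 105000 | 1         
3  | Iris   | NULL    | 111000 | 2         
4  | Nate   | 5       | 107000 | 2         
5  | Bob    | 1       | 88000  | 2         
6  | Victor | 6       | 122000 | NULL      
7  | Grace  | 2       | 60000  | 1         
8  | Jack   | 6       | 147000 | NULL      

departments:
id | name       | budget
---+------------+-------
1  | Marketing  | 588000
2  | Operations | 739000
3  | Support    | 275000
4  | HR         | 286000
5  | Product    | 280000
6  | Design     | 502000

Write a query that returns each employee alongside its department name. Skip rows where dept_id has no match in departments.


INNER JOIN keeps only employees rows whose dept_id matches an id in departments. Walk through each employee:
  - employee 1 (Eve): dept_id=6 -> matches Design
  - employee 2 (Beth): dept_id=NULL, no match -> dropped
  - employee 3 (Iris): dept_id=NULL, no match -> dropped
  - employee 4 (Nate): dept_id=5 -> matches Product
  - employee 5 (Bob): dept_id=1 -> matches Marketing
  - employee 6 (Victor): dept_id=6 -> matches Design
  - employee 7 (Grace): dept_id=2 -> matches Operations
  - employee 8 (Jack): dept_id=6 -> matches Design
So 2 of 8 rows are dropped.

SQL:
SELECT a.name, b.name AS department
FROM employees a
INNER JOIN departments b ON a.dept_id = b.id

Result:
name   | department
-------+-----------
Eve    | Design    
Nate   | Product   
Bob    | Marketing 
Victor | Design    
Grace  | Operations
Jack   | Design    


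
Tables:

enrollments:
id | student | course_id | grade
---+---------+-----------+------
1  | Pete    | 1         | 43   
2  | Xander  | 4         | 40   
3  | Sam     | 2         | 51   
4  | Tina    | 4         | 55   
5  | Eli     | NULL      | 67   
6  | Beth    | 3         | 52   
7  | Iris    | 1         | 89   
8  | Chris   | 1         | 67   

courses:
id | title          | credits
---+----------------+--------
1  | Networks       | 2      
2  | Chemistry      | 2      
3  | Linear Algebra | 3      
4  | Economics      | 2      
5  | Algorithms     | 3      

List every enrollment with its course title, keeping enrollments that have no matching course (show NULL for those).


LEFT JOIN keeps every row from enrollments (the left table); where course_id has no match in courses, the course columns become NULL. Walk through each enrollment:
  - enrollment 1 (Pete): course_id=1 -> matches Networks
  - enrollment 2 (Xander): course_id=4 -> matches Economics
  - enrollment 3 (Sam): course_id=2 -> matches Chemistry
  - enrollment 4 (Tina): course_id=4 -> matches Economics
  - enrollment 5 (Eli): course_id=NULL, no match -> kept with NULL
  - enrollment 6 (Beth): course_id=3 -> matches Linear Algebra
  - enrollment 7 (Iris): course_id=1 -> matches Networks
  - enrollment 8 (Chris): course_id=1 -> matches Networks
All 8 rows appear; 1 has NULL course.

SQL:
SELECT a.student, b.title AS course
FROM enrollments a
LEFT JOIN courses b ON a.course_id = b.id

Result:
student | course        
--------+---------------
Pete    | Networks      
Xander  | Economics     
Sam     | Chemistry     
Tina    | Economics     
Eli     | NULL          
Beth    | Linear Algebra
Iris    | Networks      
Chris   | Networks      


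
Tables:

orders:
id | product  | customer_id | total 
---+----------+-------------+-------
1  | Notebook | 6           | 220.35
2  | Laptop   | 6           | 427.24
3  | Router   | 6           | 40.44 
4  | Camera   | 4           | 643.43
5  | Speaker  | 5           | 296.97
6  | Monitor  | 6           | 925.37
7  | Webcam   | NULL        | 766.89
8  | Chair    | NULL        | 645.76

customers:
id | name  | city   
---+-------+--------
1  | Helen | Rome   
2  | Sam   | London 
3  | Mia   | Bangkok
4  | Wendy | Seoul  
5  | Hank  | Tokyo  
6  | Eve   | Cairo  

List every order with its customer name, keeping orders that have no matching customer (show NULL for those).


LEFT JOIN keeps every row from orders (the left table); where customer_id has no match in customers, the customer columns become NULL. Walk through each order:
  - order 1 (Notebook): customer_id=6 -> matches Eve
  - order 2 (Laptop): customer_id=6 -> matches Eve
  - order 3 (Router): customer_id=6 -> matches Eve
  - order 4 (Camera): customer_id=4 -> matches Wendy
  - order 5 (Speaker): customer_id=5 -> matches Hank
  - order 6 (Monitor): customer_id=6 -> matches Eve
  - order 7 (Webcam): customer_id=NULL, no match -> kept with NULL
  - order 8 (Chair): customer_id=NULL, no match -> kept with NULL
All 8 rows appear; 2 have NULL customer.

SQL:
SELECT a.product, b.name AS customer
FROM orders a
LEFT JOIN customers b ON a.customer_id = b.id

Result:
product  | customer
---------+---------
Notebook | Eve     
Laptop   | Eve     
Router   | Eve     
Camera   | Wendy   
Speaker  | Hank    
Monitor  | Eve     
Webcam   | NULL    
Chair    | NULL    


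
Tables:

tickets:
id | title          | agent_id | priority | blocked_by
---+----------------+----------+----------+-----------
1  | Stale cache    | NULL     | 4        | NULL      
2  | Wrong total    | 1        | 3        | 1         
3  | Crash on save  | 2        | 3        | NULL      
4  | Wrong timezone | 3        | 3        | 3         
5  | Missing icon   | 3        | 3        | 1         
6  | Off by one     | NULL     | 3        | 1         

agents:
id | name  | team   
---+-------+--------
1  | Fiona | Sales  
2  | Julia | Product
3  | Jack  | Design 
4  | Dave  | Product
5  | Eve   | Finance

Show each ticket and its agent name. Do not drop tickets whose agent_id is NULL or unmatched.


LEFT JOIN keeps every row from tickets (the left table); where agent_id has no match in agents, the agent columns become NULL. Walk through each ticket:
  - ticket 1 (Stale cache): agent_id=NULL, no match -> kept with NULL
  - ticket 2 (Wrong total): agent_id=1 -> matches Fiona
  - ticket 3 (Crash on save): agent_id=2 -> matches Julia
  - ticket 4 (Wrong timezone): agent_id=3 -> matches Jack
  - ticket 5 (Missing icon): agent_id=3 -> matches Jack
  - ticket 6 (Off by one): agent_id=NULL, no match -> kept with NULL
All 6 rows appear; 2 have NULL agent.

SQL:
SELECT a.title, b.name AS agent
FROM tickets a
LEFT JOIN agents b ON a.agent_id = b.id

Result:
title          | agent
---------------+------
Stale cache    | NULL 
Wrong total    | Fiona
Crash on save  | Julia
Wrong timezone | Jack 
Missing icon   | Jack 
Off by one     | NULL 


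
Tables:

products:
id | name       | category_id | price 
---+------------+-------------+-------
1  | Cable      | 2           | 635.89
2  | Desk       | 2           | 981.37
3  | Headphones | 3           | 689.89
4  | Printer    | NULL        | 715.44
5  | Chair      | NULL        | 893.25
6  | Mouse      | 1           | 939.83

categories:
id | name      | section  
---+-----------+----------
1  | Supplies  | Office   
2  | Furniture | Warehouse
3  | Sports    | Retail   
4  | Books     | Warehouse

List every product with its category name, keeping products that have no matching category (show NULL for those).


LEFT JOIN keeps every row from products (the left table); where category_id has no match in categories, the category columns become NULL. Walk through each product:
  - product 1 (Cable): category_id=2 -> matches Furniture
  - product 2 (Desk): category_id=2 -> matches Furniture
  - product 3 (Headphones): category_id=3 -> matches Sports
  - product 4 (Printer): category_id=NULL, no match -> kept with NULL
  - product 5 (Chair): category_id=NULL, no match -> kept with NULL
  - product 6 (Mouse): category_id=1 -> matches Supplies
All 6 rows appear; 2 have NULL category.

SQL:
SELECT a.name, b.name AS category
FROM products a
LEFT JOIN categories b ON a.category_id = b.id

Result:
name       | category 
-----------+----------
Cable      | Furniture
Desk       | Furniture
Headphones | Sports   
Printer    | NULL     
Chair      | NULL     
Mouse      | Supplies 


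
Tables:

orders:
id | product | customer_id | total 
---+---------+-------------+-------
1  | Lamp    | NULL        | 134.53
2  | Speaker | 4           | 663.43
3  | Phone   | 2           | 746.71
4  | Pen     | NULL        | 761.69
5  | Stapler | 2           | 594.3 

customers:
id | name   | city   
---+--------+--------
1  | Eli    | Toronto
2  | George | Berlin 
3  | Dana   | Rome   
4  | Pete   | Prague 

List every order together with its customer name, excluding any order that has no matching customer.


INNER JOIN keeps only orders rows whose customer_id matches an id in customers. Walk through each order:
  - order 1 (Lamp): customer_id=NULL, no match -> dropped
  - order 2 (Speaker): customer_id=4 -> matches Pete
  - order 3 (Phone): customer_id=2 -> matches George
  - order 4 (Pen): customer_id=NULL, no match -> dropped
  - order 5 (Stapler): customer_id=2 -> matches George
So 2 of 5 rows are dropped.

SQL:
SELECT a.product, b.name AS customer
FROM orders a
INNER JOIN customers b ON a.customer_id = b.id

Result:
product | customer
--------+---------
Speaker | Pete    
Phone   | George  
Stapler | George  


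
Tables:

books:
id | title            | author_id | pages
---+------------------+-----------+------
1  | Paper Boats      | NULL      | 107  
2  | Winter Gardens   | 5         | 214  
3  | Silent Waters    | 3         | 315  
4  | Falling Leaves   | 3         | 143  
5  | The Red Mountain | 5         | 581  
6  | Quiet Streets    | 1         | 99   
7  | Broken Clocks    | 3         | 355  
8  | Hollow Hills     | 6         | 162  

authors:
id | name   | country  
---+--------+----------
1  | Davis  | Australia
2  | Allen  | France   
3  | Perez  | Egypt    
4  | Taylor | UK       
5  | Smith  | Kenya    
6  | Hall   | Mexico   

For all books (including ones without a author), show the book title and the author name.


LEFT JOIN keeps every row from books (the left table); where author_id has no match in authors, the author columns become NULL. Walk through each book:
  - book 1 (Paper Boats): author_id=NULL, no match -> kept with NULL
  - book 2 (Winter Gardens): author_id=5 -> matches Smith
  - book 3 (Silent Waters): author_id=3 -> matches Perez
  - book 4 (Falling Leaves): author_id=3 -> matches Perez
  - book 5 (The Red Mountain): author_id=5 -> matches Smith
  - book 6 (Quiet Streets): author_id=1 -> matches Davis
  - book 7 (Broken Clocks): author_id=3 -> matches Perez
  - book 8 (Hollow Hills): author_id=6 -> matches Hall
All 8 rows appear; 1 has NULL author.

SQL:
SELECT a.title, b.name AS author
FROM books a
LEFT JOIN authors b ON a.author_id = b.id

Result:
title            | author
-----------------+-------
Paper Boats      | NULL  
Winter Gardens   | Smith 
Silent Waters    | Perez 
Falling Leaves   | Perez 
The Red Mountain | Smith 
Quiet Streets    | Davis 
Broken Clocks    | Perez 
Hollow Hills     | Hall  


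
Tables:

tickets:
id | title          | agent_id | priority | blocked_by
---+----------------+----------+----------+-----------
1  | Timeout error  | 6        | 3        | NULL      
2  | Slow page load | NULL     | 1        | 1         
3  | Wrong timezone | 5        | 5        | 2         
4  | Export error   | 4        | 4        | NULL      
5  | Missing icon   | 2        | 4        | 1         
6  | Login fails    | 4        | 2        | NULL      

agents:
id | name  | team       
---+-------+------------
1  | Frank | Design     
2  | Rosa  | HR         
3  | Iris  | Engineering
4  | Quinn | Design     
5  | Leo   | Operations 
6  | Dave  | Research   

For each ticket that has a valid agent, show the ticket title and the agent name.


INNER JOIN keeps only tickets rows whose agent_id matches an id in agents. Walk through each ticket:
  - ticket 1 (Timeout error): agent_id=6 -> matches Dave
  - ticket 2 (Slow page load): agent_id=NULL, no match -> dropped
  - ticket 3 (Wrong timezone): agent_id=5 -> matches Leo
  - ticket 4 (Export error): agent_id=4 -> matches Quinn
  - ticket 5 (Missing icon): agent_id=2 -> matches Rosa
  - ticket 6 (Login fails): agent_id=4 -> matches Quinn
So 1 of 6 rows is dropped.

SQL:
SELECT a.title, b.name AS agent
FROM tickets a
INNER JOIN agents b ON a.agent_id = b.id

Result:
title          | agent
---------------+------
Timeout error  | Dave 
Wrong timezone | Leo  
Export error   | Quinn
Missing icon   | Rosa 
Login fails    | Quinn


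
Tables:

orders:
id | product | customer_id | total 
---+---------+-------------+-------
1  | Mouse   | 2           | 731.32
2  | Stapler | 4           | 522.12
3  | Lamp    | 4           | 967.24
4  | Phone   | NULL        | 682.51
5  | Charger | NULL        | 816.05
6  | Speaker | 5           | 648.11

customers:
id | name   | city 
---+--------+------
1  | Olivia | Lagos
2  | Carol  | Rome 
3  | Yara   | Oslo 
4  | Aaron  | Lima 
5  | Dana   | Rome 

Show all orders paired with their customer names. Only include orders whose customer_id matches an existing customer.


INNER JOIN keeps only orders rows whose customer_id matches an id in customers. Walk through each order:
  - order 1 (Mouse): customer_id=2 -> matches Carol
  - order 2 (Stapler): customer_id=4 -> matches Aaron
  - order 3 (Lamp): customer_id=4 -> matches Aaron
  - order 4 (Phone): customer_id=NULL, no match -> dropped
  - order 5 (Charger): customer_id=NULL, no match -> dropped
  - order 6 (Speaker): customer_id=5 -> matches Dana
So 2 of 6 rows are dropped.

SQL:
SELECT a.product, b.name AS customer
FROM orders a
INNER JOIN customers b ON a.customer_id = b.id

Result:
product | customer
--------+---------
Mouse   | Carol   
Stapler | Aaron   
Lamp    | Aaron   
Speaker | Dana    


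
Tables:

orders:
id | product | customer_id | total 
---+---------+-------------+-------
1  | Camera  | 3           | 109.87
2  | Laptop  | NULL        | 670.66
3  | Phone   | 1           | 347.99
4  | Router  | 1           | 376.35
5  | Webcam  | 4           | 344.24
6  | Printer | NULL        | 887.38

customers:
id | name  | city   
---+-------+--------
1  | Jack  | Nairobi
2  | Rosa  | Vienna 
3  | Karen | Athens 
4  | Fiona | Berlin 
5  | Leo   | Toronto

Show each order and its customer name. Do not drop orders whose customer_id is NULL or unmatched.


LEFT JOIN keeps every row from orders (the left table); where customer_id has no match in customers, the customer columns become NULL. Walk through each order:
  - order 1 (Camera): customer_id=3 -> matches Karen
  - order 2 (Laptop): customer_id=NULL, no match -> kept with NULL
  - order 3 (Phone): customer_id=1 -> matches Jack
  - order 4 (Router): customer_id=1 -> matches Jack
  - order 5 (Webcam): customer_id=4 -> matches Fiona
  - order 6 (Printer): customer_id=NULL, no match -> kept with NULL
All 6 rows appear; 2 have NULL customer.

SQL:
SELECT a.product, b.name AS customer
FROM orders a
LEFT JOIN customers b ON a.customer_id = b.id

Result:
product | customer
--------+---------
Camera  | Karen   
Laptop  | NULL    
Phone   | Jack    
Router  | Jack    
Webcam  | Fiona   
Printer | NULL    


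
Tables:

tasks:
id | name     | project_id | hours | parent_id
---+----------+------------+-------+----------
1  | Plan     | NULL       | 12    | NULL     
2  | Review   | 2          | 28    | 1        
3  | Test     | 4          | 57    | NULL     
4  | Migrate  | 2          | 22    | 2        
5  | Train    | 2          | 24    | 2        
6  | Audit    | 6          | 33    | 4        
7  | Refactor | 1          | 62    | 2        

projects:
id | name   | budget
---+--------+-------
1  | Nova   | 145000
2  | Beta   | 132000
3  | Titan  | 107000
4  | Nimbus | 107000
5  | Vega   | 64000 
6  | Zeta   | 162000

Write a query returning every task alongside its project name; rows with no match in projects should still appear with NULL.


LEFT JOIN keeps every row from tasks (the left table); where project_id has no match in projects, the project columns become NULL. Walk through each task:
  - task 1 (Plan): project_id=NULL, no match -> kept with NULL
  - task 2 (Review): project_id=2 -> matches Beta
  - task 3 (Test): project_id=4 -> matches Nimbus
  - task 4 (Migrate): project_id=2 -> matches Beta
  - task 5 (Train): project_id=2 -> matches Beta
  - task 6 (Audit): project_id=6 -> matches Zeta
  - task 7 (Refactor): project_id=1 -> matches Nova
All 7 rows appear; 1 has NULL project.

SQL:
SELECT a.name, b.name AS project
FROM tasks a
LEFT JOIN projects b ON a.project_id = b.id

Result:
name     | project
---------+--------
Plan     | NULL   
Review   | Beta   
Test     | Nimbus 
Migrate  | Beta   
Train    | Beta   
Audit    | Zeta   
Refactor | Nova   


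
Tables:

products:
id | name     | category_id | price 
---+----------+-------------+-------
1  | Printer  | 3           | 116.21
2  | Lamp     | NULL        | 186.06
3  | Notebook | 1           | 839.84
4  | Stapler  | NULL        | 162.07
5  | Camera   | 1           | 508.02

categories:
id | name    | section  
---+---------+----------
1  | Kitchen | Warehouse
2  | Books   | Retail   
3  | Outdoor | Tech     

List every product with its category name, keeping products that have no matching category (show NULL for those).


LEFT JOIN keeps every row from products (the left table); where category_id has no match in categories, the category columns become NULL. Walk through each product:
  - product 1 (Printer): category_id=3 -> matches Outdoor
  - product 2 (Lamp): category_id=NULL, no match -> kept with NULL
  - product 3 (Notebook): category_id=1 -> matches Kitchen
  - product 4 (Stapler): category_id=NULL, no match -> kept with NULL
  - product 5 (Camera): category_id=1 -> matches Kitchen
All 5 rows appear; 2 have NULL category.

SQL:
SELECT a.name, b.name AS category
FROM products a
LEFT JOIN categories b ON a.category_id = b.id

Result:
name     | category
---------+---------
Printer  | Outdoor 
Lamp     | NULL    
Notebook | Kitchen 
Stapler  | NULL    
Camera   | Kitchen 


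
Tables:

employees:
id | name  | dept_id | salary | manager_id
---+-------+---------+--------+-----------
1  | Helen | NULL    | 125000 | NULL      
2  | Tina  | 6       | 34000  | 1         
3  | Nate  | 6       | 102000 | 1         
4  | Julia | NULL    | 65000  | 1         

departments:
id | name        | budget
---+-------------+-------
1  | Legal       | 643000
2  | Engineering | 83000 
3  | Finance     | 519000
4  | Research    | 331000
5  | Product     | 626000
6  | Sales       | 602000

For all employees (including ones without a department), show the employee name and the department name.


LEFT JOIN keeps every row from employees (the left table); where dept_id has no match in departments, the department columns become NULL. Walk through each employee:
  - employee 1 (Helen): dept_id=NULL, no match -> kept with NULL
  - employee 2 (Tina): dept_id=6 -> matches Sales
  - employee 3 (Nate): dept_id=6 -> matches Sales
  - employee 4 (Julia): dept_id=NULL, no match -> kept with NULL
All 4 rows appear; 2 have NULL department.

SQL:
SELECT a.name, b.name AS department
FROM employees a
LEFT JOIN departments b ON a.dept_id = b.id

Result:
name  | department
------+-----------
Helen | NULL      
Tina  | Sales     
Nate  | Sales     
Julia | NULL      
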